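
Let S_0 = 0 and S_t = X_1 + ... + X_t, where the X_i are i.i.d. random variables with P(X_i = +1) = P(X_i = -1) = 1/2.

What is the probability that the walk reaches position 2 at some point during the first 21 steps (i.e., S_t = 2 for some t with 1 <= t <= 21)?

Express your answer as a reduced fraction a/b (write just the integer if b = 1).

Answer: 173965/262144

Derivation:
Count via complement. Let g(t,s) = #length-t paths at position s with S_1..S_t all ≠ 2.
g(t,s) = g(t-1,s-1) + g(t-1,s+1) for s ≠ 2; g(t,2) = 0.
t=0: g(0,0)=1
t=1: g(1,-1)=1 g(1,1)=1
t=2: g(2,-2)=1 g(2,0)=2
t=3: g(3,-3)=1 g(3,-1)=3 g(3,1)=2
t=4: g(4,-4)=1 g(4,-2)=4 g(4,0)=5
t=5: g(5,-5)=1 g(5,-3)=5 g(5,-1)=9 g(5,1)=5
t=6: g(6,-6)=1 g(6,-4)=6 g(6,-2)=14 g(6,0)=14
t=7: g(7,-7)=1 g(7,-5)=7 g(7,-3)=20 g(7,-1)=28 g(7,1)=14
t=8: g(8,-8)=1 g(8,-6)=8 g(8,-4)=27 g(8,-2)=48 g(8,0)=42
t=9: g(9,-9)=1 g(9,-7)=9 g(9,-5)=35 g(9,-3)=75 g(9,-1)=90 g(9,1)=42
t=10: g(10,-10)=1 g(10,-8)=10 g(10,-6)=44 g(10,-4)=110 g(10,-2)=165 g(10,0)=132
t=11: g(11,-11)=1 g(11,-9)=11 g(11,-7)=54 g(11,-5)=154 g(11,-3)=275 g(11,-1)=297 g(11,1)=132
t=12: g(12,-12)=1 g(12,-10)=12 g(12,-8)=65 g(12,-6)=208 g(12,-4)=429 g(12,-2)=572 g(12,0)=429
t=13: g(13,-13)=1 g(13,-11)=13 g(13,-9)=77 g(13,-7)=273 g(13,-5)=637 g(13,-3)=1001 g(13,-1)=1001 g(13,1)=429
t=14: g(14,-14)=1 g(14,-12)=14 g(14,-10)=90 g(14,-8)=350 g(14,-6)=910 g(14,-4)=1638 g(14,-2)=2002 g(14,0)=1430
t=15: g(15,-15)=1 g(15,-13)=15 g(15,-11)=104 g(15,-9)=440 g(15,-7)=1260 g(15,-5)=2548 g(15,-3)=3640 g(15,-1)=3432 g(15,1)=1430
t=16: g(16,-16)=1 g(16,-14)=16 g(16,-12)=119 g(16,-10)=544 g(16,-8)=1700 g(16,-6)=3808 g(16,-4)=6188 g(16,-2)=7072 g(16,0)=4862
t=17: g(17,-17)=1 g(17,-15)=17 g(17,-13)=135 g(17,-11)=663 g(17,-9)=2244 g(17,-7)=5508 g(17,-5)=9996 g(17,-3)=13260 g(17,-1)=11934 g(17,1)=4862
t=18: g(18,-18)=1 g(18,-16)=18 g(18,-14)=152 g(18,-12)=798 g(18,-10)=2907 g(18,-8)=7752 g(18,-6)=15504 g(18,-4)=23256 g(18,-2)=25194 g(18,0)=16796
t=19: g(19,-19)=1 g(19,-17)=19 g(19,-15)=170 g(19,-13)=950 g(19,-11)=3705 g(19,-9)=10659 g(19,-7)=23256 g(19,-5)=38760 g(19,-3)=48450 g(19,-1)=41990 g(19,1)=16796
t=20: g(20,-20)=1 g(20,-18)=20 g(20,-16)=189 g(20,-14)=1120 g(20,-12)=4655 g(20,-10)=14364 g(20,-8)=33915 g(20,-6)=62016 g(20,-4)=87210 g(20,-2)=90440 g(20,0)=58786
t=21: g(21,-21)=1 g(21,-19)=21 g(21,-17)=209 g(21,-15)=1309 g(21,-13)=5775 g(21,-11)=19019 g(21,-9)=48279 g(21,-7)=95931 g(21,-5)=149226 g(21,-3)=177650 g(21,-1)=149226 g(21,1)=58786
Paths never hitting 2: Σ_s g(21,s) = 705432
Paths hitting 2: 2^21 - 705432 = 1391720
P = 1391720/2097152 = 173965/262144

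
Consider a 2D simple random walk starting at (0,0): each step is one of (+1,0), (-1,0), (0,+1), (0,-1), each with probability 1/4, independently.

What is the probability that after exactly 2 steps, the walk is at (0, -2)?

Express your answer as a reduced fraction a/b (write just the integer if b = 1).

Let h be the number of horizontal steps (so 2-h are vertical). To end at (0,-2) need (h+0)/2 right-steps and ((2-h)-2)/2 up-steps.
Sum over h with 0 ≤ h ≤ 0, h ≡ 0 (mod 2), 2-h ≡ 0 (mod 2):
h=0: C(2,0)·C(0,0)·C(2,0) = 1·1·1 = 1
Total favorable: 1
Total paths: 4^2 = 16
P = 1/16 = 1/16

Answer: 1/16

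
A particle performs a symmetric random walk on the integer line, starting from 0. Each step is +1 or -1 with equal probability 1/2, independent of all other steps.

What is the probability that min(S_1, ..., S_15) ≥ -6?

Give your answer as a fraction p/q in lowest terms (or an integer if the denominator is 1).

Let f(t,s) = #length-t paths at position s with S_1..S_t all ≥ -6.
f(t,s) = f(t-1,s-1) + f(t-1,s+1) for s ≥ -6; f(t,s) = 0 for s < -6.
t=0: f(0,0)=1
t=1: f(1,-1)=1 f(1,1)=1
t=2: f(2,-2)=1 f(2,0)=2 f(2,2)=1
t=3: f(3,-3)=1 f(3,-1)=3 f(3,1)=3 f(3,3)=1
t=4: f(4,-4)=1 f(4,-2)=4 f(4,0)=6 f(4,2)=4 f(4,4)=1
t=5: f(5,-5)=1 f(5,-3)=5 f(5,-1)=10 f(5,1)=10 f(5,3)=5 f(5,5)=1
t=6: f(6,-6)=1 f(6,-4)=6 f(6,-2)=15 f(6,0)=20 f(6,2)=15 f(6,4)=6 f(6,6)=1
t=7: f(7,-5)=7 f(7,-3)=21 f(7,-1)=35 f(7,1)=35 f(7,3)=21 f(7,5)=7 f(7,7)=1
t=8: f(8,-6)=7 f(8,-4)=28 f(8,-2)=56 f(8,0)=70 f(8,2)=56 f(8,4)=28 f(8,6)=8 f(8,8)=1
t=9: f(9,-5)=35 f(9,-3)=84 f(9,-1)=126 f(9,1)=126 f(9,3)=84 f(9,5)=36 f(9,7)=9 f(9,9)=1
t=10: f(10,-6)=35 f(10,-4)=119 f(10,-2)=210 f(10,0)=252 f(10,2)=210 f(10,4)=120 f(10,6)=45 f(10,8)=10 f(10,10)=1
t=11: f(11,-5)=154 f(11,-3)=329 f(11,-1)=462 f(11,1)=462 f(11,3)=330 f(11,5)=165 f(11,7)=55 f(11,9)=11 f(11,11)=1
t=12: f(12,-6)=154 f(12,-4)=483 f(12,-2)=791 f(12,0)=924 f(12,2)=792 f(12,4)=495 f(12,6)=220 f(12,8)=66 f(12,10)=12 f(12,12)=1
t=13: f(13,-5)=637 f(13,-3)=1274 f(13,-1)=1715 f(13,1)=1716 f(13,3)=1287 f(13,5)=715 f(13,7)=286 f(13,9)=78 f(13,11)=13 f(13,13)=1
t=14: f(14,-6)=637 f(14,-4)=1911 f(14,-2)=2989 f(14,0)=3431 f(14,2)=3003 f(14,4)=2002 f(14,6)=1001 f(14,8)=364 f(14,10)=91 f(14,12)=14 f(14,14)=1
t=15: f(15,-5)=2548 f(15,-3)=4900 f(15,-1)=6420 f(15,1)=6434 f(15,3)=5005 f(15,5)=3003 f(15,7)=1365 f(15,9)=455 f(15,11)=105 f(15,13)=15 f(15,15)=1
Σ_s f(15,s) = 30251
P = 30251/32768 = 30251/32768

Answer: 30251/32768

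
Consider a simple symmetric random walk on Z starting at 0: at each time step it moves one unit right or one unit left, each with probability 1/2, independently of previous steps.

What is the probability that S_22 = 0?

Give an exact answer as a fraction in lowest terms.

Answer: 88179/524288

Derivation:
To reach position 0 after 22 steps: need 11 steps of +1 and 11 of -1.
Favorable paths: C(22,11) = 705432
Total paths: 2^22 = 4194304
P = 705432/4194304 = 88179/524288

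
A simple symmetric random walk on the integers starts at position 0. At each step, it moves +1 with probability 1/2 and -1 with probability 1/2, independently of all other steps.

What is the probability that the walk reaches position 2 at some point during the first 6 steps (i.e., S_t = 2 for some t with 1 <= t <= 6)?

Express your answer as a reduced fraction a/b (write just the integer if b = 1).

Answer: 29/64

Derivation:
Count via complement. Let g(t,s) = #length-t paths at position s with S_1..S_t all ≠ 2.
g(t,s) = g(t-1,s-1) + g(t-1,s+1) for s ≠ 2; g(t,2) = 0.
t=0: g(0,0)=1
t=1: g(1,-1)=1 g(1,1)=1
t=2: g(2,-2)=1 g(2,0)=2
t=3: g(3,-3)=1 g(3,-1)=3 g(3,1)=2
t=4: g(4,-4)=1 g(4,-2)=4 g(4,0)=5
t=5: g(5,-5)=1 g(5,-3)=5 g(5,-1)=9 g(5,1)=5
t=6: g(6,-6)=1 g(6,-4)=6 g(6,-2)=14 g(6,0)=14
Paths never hitting 2: Σ_s g(6,s) = 35
Paths hitting 2: 2^6 - 35 = 29
P = 29/64 = 29/64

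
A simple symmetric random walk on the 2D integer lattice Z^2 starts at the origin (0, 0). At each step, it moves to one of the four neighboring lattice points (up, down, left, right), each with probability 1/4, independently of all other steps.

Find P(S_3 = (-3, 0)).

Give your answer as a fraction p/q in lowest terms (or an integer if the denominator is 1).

Let h be the number of horizontal steps (so 3-h are vertical). To end at (-3,0) need (h-3)/2 right-steps and ((3-h)+0)/2 up-steps.
Sum over h with 3 ≤ h ≤ 3, h ≡ 1 (mod 2), 3-h ≡ 0 (mod 2):
h=3: C(3,3)·C(3,0)·C(0,0) = 1·1·1 = 1
Total favorable: 1
Total paths: 4^3 = 64
P = 1/64 = 1/64

Answer: 1/64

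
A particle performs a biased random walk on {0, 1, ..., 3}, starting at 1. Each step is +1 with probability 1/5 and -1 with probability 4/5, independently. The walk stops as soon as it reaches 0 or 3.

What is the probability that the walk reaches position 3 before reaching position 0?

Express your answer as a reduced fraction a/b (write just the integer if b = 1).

Biased walk: p = 1/5, q = 4/5, r = q/p = 4
Gambler's ruin: P(hit 3 before 0 | start at 1) = (1 - r^a)/(1 - r^N)
r^1 = 4; r^3 = 64
P = (1 - 4) / (1 - 64) = -3 / -63 = 1/21

Answer: 1/21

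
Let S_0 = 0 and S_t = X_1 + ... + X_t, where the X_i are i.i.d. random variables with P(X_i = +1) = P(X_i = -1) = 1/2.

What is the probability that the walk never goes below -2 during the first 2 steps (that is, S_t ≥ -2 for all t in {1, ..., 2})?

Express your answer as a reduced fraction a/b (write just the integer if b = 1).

Let f(t,s) = #length-t paths at position s with S_1..S_t all ≥ -2.
f(t,s) = f(t-1,s-1) + f(t-1,s+1) for s ≥ -2; f(t,s) = 0 for s < -2.
t=0: f(0,0)=1
t=1: f(1,-1)=1 f(1,1)=1
t=2: f(2,-2)=1 f(2,0)=2 f(2,2)=1
Σ_s f(2,s) = 4
P = 4/4 = 1

Answer: 1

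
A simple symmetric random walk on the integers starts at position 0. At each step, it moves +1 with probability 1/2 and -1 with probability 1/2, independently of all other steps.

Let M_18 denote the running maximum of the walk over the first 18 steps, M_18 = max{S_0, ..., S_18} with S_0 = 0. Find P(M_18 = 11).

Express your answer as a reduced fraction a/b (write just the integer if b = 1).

Let M_18 = max(S_0,...,S_18). Use the reflection principle: for j ≥ 1, #{paths with M_18 ≥ j} = #{S_18 ≥ j} + #{S_18 ≥ j+1}.
By reflection, #{M_18 ≥ 11} = #{S_18 ≥ 11} + #{S_18 ≥ 12} = 988 + 988 = 1976.
#{M_18 ≥ 12} = #{S_18 ≥ 12} + #{S_18 ≥ 13} = 988 + 172 = 1160.
#{M_18 = 11} = 1976 - 1160 = 816.
P(M_18 = 11) = 816/262144 = 51/16384

Answer: 51/16384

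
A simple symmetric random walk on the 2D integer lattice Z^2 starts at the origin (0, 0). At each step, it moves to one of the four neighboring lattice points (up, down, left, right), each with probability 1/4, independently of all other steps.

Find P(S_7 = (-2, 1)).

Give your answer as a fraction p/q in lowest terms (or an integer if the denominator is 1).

Let h be the number of horizontal steps (so 7-h are vertical). To end at (-2,1) need (h-2)/2 right-steps and ((7-h)+1)/2 up-steps.
Sum over h with 2 ≤ h ≤ 6, h ≡ 0 (mod 2), 7-h ≡ 1 (mod 2):
h=2: C(7,2)·C(2,0)·C(5,3) = 21·1·10 = 210
h=4: C(7,4)·C(4,1)·C(3,2) = 35·4·3 = 420
h=6: C(7,6)·C(6,2)·C(1,1) = 7·15·1 = 105
Total favorable: 735
Total paths: 4^7 = 16384
P = 735/16384 = 735/16384

Answer: 735/16384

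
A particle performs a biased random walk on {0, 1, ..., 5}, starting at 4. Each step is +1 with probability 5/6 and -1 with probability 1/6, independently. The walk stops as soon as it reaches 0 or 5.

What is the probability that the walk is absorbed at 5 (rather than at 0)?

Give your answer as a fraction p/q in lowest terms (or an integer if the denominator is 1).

Answer: 780/781

Derivation:
Biased walk: p = 5/6, q = 1/6, r = q/p = 1/5
Gambler's ruin: P(hit 5 before 0 | start at 4) = (1 - r^a)/(1 - r^N)
r^4 = 1/625; r^5 = 1/3125
P = (1 - 1/625) / (1 - 1/3125) = 624/625 / 3124/3125 = 780/781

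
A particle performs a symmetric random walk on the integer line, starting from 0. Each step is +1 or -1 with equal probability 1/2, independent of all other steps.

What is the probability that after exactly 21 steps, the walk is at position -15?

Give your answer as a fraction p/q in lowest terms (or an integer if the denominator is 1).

Answer: 665/1048576

Derivation:
To reach position -15 after 21 steps: need 3 steps of +1 and 18 of -1.
Favorable paths: C(21,3) = 1330
Total paths: 2^21 = 2097152
P = 1330/2097152 = 665/1048576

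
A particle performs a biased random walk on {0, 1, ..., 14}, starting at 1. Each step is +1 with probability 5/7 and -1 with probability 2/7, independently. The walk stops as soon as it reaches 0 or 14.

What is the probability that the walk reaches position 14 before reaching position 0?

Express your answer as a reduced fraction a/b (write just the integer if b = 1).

Answer: 1220703125/2034499747

Derivation:
Biased walk: p = 5/7, q = 2/7, r = q/p = 2/5
Gambler's ruin: P(hit 14 before 0 | start at 1) = (1 - r^a)/(1 - r^N)
r^1 = 2/5; r^14 = 16384/6103515625
P = (1 - 2/5) / (1 - 16384/6103515625) = 3/5 / 6103499241/6103515625 = 1220703125/2034499747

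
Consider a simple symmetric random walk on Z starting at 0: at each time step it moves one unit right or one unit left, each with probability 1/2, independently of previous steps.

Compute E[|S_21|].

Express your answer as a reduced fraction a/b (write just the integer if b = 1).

Answer: 969969/262144

Derivation:
S_21 takes values m ≡ 1 (mod 2) with |m| ≤ 21; P(S_21=m) = C(21,(21+m)/2)/2^21.
Total paths: 2^21 = 2097152
Distribution: P(S=-21)=1/2097152, P(S=-19)=21/2097152, P(S=-17)=210/2097152, P(S=-15)=1330/2097152, P(S=-13)=5985/2097152, P(S=-11)=20349/2097152, P(S=-9)=54264/2097152, P(S=-7)=116280/2097152, P(S=-5)=203490/2097152, P(S=-3)=293930/2097152, P(S=-1)=352716/2097152, P(S=1)=352716/2097152, P(S=3)=293930/2097152, P(S=5)=203490/2097152, P(S=7)=116280/2097152, P(S=9)=54264/2097152, P(S=11)=20349/2097152, P(S=13)=5985/2097152, P(S=15)=1330/2097152, P(S=17)=210/2097152, P(S=19)=21/2097152, P(S=21)=1/2097152
E[|S_21|] = Σ_m |m|·P(S_21=m) = 7759752/2097152 = 969969/262144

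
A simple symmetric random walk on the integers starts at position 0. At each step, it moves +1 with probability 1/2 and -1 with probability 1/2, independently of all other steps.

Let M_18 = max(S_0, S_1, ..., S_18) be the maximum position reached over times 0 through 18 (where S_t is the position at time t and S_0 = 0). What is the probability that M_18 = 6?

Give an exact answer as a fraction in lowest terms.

Let M_18 = max(S_0,...,S_18). Use the reflection principle: for j ≥ 1, #{paths with M_18 ≥ j} = #{S_18 ≥ j} + #{S_18 ≥ j+1}.
By reflection, #{M_18 ≥ 6} = #{S_18 ≥ 6} + #{S_18 ≥ 7} = 31180 + 12616 = 43796.
#{M_18 ≥ 7} = #{S_18 ≥ 7} + #{S_18 ≥ 8} = 12616 + 12616 = 25232.
#{M_18 = 6} = 43796 - 25232 = 18564.
P(M_18 = 6) = 18564/262144 = 4641/65536

Answer: 4641/65536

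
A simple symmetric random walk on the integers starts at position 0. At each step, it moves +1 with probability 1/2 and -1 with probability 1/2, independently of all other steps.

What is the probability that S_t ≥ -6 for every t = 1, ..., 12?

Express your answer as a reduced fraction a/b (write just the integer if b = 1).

Let f(t,s) = #length-t paths at position s with S_1..S_t all ≥ -6.
f(t,s) = f(t-1,s-1) + f(t-1,s+1) for s ≥ -6; f(t,s) = 0 for s < -6.
t=0: f(0,0)=1
t=1: f(1,-1)=1 f(1,1)=1
t=2: f(2,-2)=1 f(2,0)=2 f(2,2)=1
t=3: f(3,-3)=1 f(3,-1)=3 f(3,1)=3 f(3,3)=1
t=4: f(4,-4)=1 f(4,-2)=4 f(4,0)=6 f(4,2)=4 f(4,4)=1
t=5: f(5,-5)=1 f(5,-3)=5 f(5,-1)=10 f(5,1)=10 f(5,3)=5 f(5,5)=1
t=6: f(6,-6)=1 f(6,-4)=6 f(6,-2)=15 f(6,0)=20 f(6,2)=15 f(6,4)=6 f(6,6)=1
t=7: f(7,-5)=7 f(7,-3)=21 f(7,-1)=35 f(7,1)=35 f(7,3)=21 f(7,5)=7 f(7,7)=1
t=8: f(8,-6)=7 f(8,-4)=28 f(8,-2)=56 f(8,0)=70 f(8,2)=56 f(8,4)=28 f(8,6)=8 f(8,8)=1
t=9: f(9,-5)=35 f(9,-3)=84 f(9,-1)=126 f(9,1)=126 f(9,3)=84 f(9,5)=36 f(9,7)=9 f(9,9)=1
t=10: f(10,-6)=35 f(10,-4)=119 f(10,-2)=210 f(10,0)=252 f(10,2)=210 f(10,4)=120 f(10,6)=45 f(10,8)=10 f(10,10)=1
t=11: f(11,-5)=154 f(11,-3)=329 f(11,-1)=462 f(11,1)=462 f(11,3)=330 f(11,5)=165 f(11,7)=55 f(11,9)=11 f(11,11)=1
t=12: f(12,-6)=154 f(12,-4)=483 f(12,-2)=791 f(12,0)=924 f(12,2)=792 f(12,4)=495 f(12,6)=220 f(12,8)=66 f(12,10)=12 f(12,12)=1
Σ_s f(12,s) = 3938
P = 3938/4096 = 1969/2048

Answer: 1969/2048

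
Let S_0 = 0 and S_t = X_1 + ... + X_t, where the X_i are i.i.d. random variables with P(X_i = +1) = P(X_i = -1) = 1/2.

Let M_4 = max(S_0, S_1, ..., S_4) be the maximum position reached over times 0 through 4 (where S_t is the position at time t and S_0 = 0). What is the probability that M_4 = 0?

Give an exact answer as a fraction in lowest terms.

Answer: 3/8

Derivation:
Let M_4 = max(S_0,...,S_4). Use the reflection principle: for j ≥ 1, #{paths with M_4 ≥ j} = #{S_4 ≥ j} + #{S_4 ≥ j+1}.
P(M_4 ≥ 0) = 1 since S_0 = 0, so #{M_4 ≥ 0} = 16.
#{M_4 ≥ 1} = #{S_4 ≥ 1} + #{S_4 ≥ 2} = 5 + 5 = 10.
#{M_4 = 0} = 16 - 10 = 6.
P(M_4 = 0) = 6/16 = 3/8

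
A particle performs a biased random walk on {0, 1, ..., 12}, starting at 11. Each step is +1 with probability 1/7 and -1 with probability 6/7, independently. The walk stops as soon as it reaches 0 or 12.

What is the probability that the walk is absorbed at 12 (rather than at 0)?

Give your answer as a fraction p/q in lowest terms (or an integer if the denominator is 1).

Answer: 72559411/435356467

Derivation:
Biased walk: p = 1/7, q = 6/7, r = q/p = 6
Gambler's ruin: P(hit 12 before 0 | start at 11) = (1 - r^a)/(1 - r^N)
r^11 = 362797056; r^12 = 2176782336
P = (1 - 362797056) / (1 - 2176782336) = -362797055 / -2176782335 = 72559411/435356467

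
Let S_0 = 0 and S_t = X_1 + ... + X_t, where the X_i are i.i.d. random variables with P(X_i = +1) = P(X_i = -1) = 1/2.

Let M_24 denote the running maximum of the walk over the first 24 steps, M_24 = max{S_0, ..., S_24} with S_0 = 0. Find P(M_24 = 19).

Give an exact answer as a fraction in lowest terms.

Let M_24 = max(S_0,...,S_24). Use the reflection principle: for j ≥ 1, #{paths with M_24 ≥ j} = #{S_24 ≥ j} + #{S_24 ≥ j+1}.
By reflection, #{M_24 ≥ 19} = #{S_24 ≥ 19} + #{S_24 ≥ 20} = 301 + 301 = 602.
#{M_24 ≥ 20} = #{S_24 ≥ 20} + #{S_24 ≥ 21} = 301 + 25 = 326.
#{M_24 = 19} = 602 - 326 = 276.
P(M_24 = 19) = 276/16777216 = 69/4194304

Answer: 69/4194304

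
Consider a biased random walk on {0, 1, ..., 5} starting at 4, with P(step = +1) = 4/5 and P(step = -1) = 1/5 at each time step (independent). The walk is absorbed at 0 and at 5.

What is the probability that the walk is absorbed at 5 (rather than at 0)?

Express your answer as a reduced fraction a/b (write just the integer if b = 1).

Biased walk: p = 4/5, q = 1/5, r = q/p = 1/4
Gambler's ruin: P(hit 5 before 0 | start at 4) = (1 - r^a)/(1 - r^N)
r^4 = 1/256; r^5 = 1/1024
P = (1 - 1/256) / (1 - 1/1024) = 255/256 / 1023/1024 = 340/341

Answer: 340/341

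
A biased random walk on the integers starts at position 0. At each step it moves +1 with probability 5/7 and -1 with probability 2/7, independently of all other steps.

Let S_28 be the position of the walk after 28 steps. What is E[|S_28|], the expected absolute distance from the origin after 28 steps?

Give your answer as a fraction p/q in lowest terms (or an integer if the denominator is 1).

Answer: 790298319924942153950484/65712362363534280139543

Derivation:
S_28 takes values m ≡ 0 (mod 2) with |m| ≤ 28; P(S_28=m) = C(28,(28+m)/2) · (5/7)^((28+m)/2) · (2/7)^((28-m)/2).
Distribution: P(S=-28)=268435456/459986536544739960976801, P(S=-26)=2684354560/65712362363534280139543, P(S=-24)=90596966400/65712362363534280139543, P(S=-22)=1962934272000/65712362363534280139543, P(S=-20)=30670848000000/65712362363534280139543, P(S=-18)=368050176000000/65712362363534280139543, P(S=-16)=3527147520000000/65712362363534280139543, P(S=-14)=193993113600000000/459986536544739960976801, P(S=-12)=181868544000000000/65712362363534280139543, P(S=-10)=1010380800000000000/65712362363534280139543, P(S=-8)=4799308800000000000/65712362363534280139543, P(S=-6)=19633536000000000000/65712362363534280139543, P(S=-4)=69535440000000000000/65712362363534280139543, P(S=-2)=213955200000000000000/65712362363534280139543, P(S=0)=4011660000000000000000/459986536544739960976801, P(S=2)=1337220000000000000000/65712362363534280139543, P(S=4)=2716228125000000000000/65712362363534280139543, P(S=6)=4793343750000000000000/65712362363534280139543, P(S=8)=7323164062500000000000/65712362363534280139543, P(S=10)=9635742187500000000000/65712362363534280139543, P(S=12)=10840209960937500000000/65712362363534280139543, P(S=14)=72268066406250000000000/459986536544739960976801, P(S=16)=8212280273437500000000/65712362363534280139543, P(S=18)=5355834960937500000000/65712362363534280139543, P(S=20)=2789497375488281250000/65712362363534280139543, P(S=22)=1115798950195312500000/65712362363534280139543, P(S=24)=321865081787109375000/65712362363534280139543, P(S=26)=59604644775390625000/65712362363534280139543, P(S=28)=37252902984619140625/459986536544739960976801
E[|S_28|] = Σ_m |m|·P(S_28=m) = 790298319924942153950484/65712362363534280139543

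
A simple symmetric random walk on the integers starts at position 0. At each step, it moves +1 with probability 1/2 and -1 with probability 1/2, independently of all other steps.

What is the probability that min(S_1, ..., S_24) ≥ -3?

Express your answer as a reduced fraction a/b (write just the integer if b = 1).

Answer: 2414425/4194304

Derivation:
Let f(t,s) = #length-t paths at position s with S_1..S_t all ≥ -3.
f(t,s) = f(t-1,s-1) + f(t-1,s+1) for s ≥ -3; f(t,s) = 0 for s < -3.
t=0: f(0,0)=1
t=1: f(1,-1)=1 f(1,1)=1
t=2: f(2,-2)=1 f(2,0)=2 f(2,2)=1
t=3: f(3,-3)=1 f(3,-1)=3 f(3,1)=3 f(3,3)=1
t=4: f(4,-2)=4 f(4,0)=6 f(4,2)=4 f(4,4)=1
t=5: f(5,-3)=4 f(5,-1)=10 f(5,1)=10 f(5,3)=5 f(5,5)=1
t=6: f(6,-2)=14 f(6,0)=20 f(6,2)=15 f(6,4)=6 f(6,6)=1
t=7: f(7,-3)=14 f(7,-1)=34 f(7,1)=35 f(7,3)=21 f(7,5)=7 f(7,7)=1
t=8: f(8,-2)=48 f(8,0)=69 f(8,2)=56 f(8,4)=28 f(8,6)=8 f(8,8)=1
t=9: f(9,-3)=48 f(9,-1)=117 f(9,1)=125 f(9,3)=84 f(9,5)=36 f(9,7)=9 f(9,9)=1
t=10: f(10,-2)=165 f(10,0)=242 f(10,2)=209 f(10,4)=120 f(10,6)=45 f(10,8)=10 f(10,10)=1
t=11: f(11,-3)=165 f(11,-1)=407 f(11,1)=451 f(11,3)=329 f(11,5)=165 f(11,7)=55 f(11,9)=11 f(11,11)=1
t=12: f(12,-2)=572 f(12,0)=858 f(12,2)=780 f(12,4)=494 f(12,6)=220 f(12,8)=66 f(12,10)=12 f(12,12)=1
t=13: f(13,-3)=572 f(13,-1)=1430 f(13,1)=1638 f(13,3)=1274 f(13,5)=714 f(13,7)=286 f(13,9)=78 f(13,11)=13 f(13,13)=1
t=14: f(14,-2)=2002 f(14,0)=3068 f(14,2)=2912 f(14,4)=1988 f(14,6)=1000 f(14,8)=364 f(14,10)=91 f(14,12)=14 f(14,14)=1
t=15: f(15,-3)=2002 f(15,-1)=5070 f(15,1)=5980 f(15,3)=4900 f(15,5)=2988 f(15,7)=1364 f(15,9)=455 f(15,11)=105 f(15,13)=15 f(15,15)=1
t=16: f(16,-2)=7072 f(16,0)=11050 f(16,2)=10880 f(16,4)=7888 f(16,6)=4352 f(16,8)=1819 f(16,10)=560 f(16,12)=120 f(16,14)=16 f(16,16)=1
t=17: f(17,-3)=7072 f(17,-1)=18122 f(17,1)=21930 f(17,3)=18768 f(17,5)=12240 f(17,7)=6171 f(17,9)=2379 f(17,11)=680 f(17,13)=136 f(17,15)=17 f(17,17)=1
t=18: f(18,-2)=25194 f(18,0)=40052 f(18,2)=40698 f(18,4)=31008 f(18,6)=18411 f(18,8)=8550 f(18,10)=3059 f(18,12)=816 f(18,14)=153 f(18,16)=18 f(18,18)=1
t=19: f(19,-3)=25194 f(19,-1)=65246 f(19,1)=80750 f(19,3)=71706 f(19,5)=49419 f(19,7)=26961 f(19,9)=11609 f(19,11)=3875 f(19,13)=969 f(19,15)=171 f(19,17)=19 f(19,19)=1
t=20: f(20,-2)=90440 f(20,0)=145996 f(20,2)=152456 f(20,4)=121125 f(20,6)=76380 f(20,8)=38570 f(20,10)=15484 f(20,12)=4844 f(20,14)=1140 f(20,16)=190 f(20,18)=20 f(20,20)=1
t=21: f(21,-3)=90440 f(21,-1)=236436 f(21,1)=298452 f(21,3)=273581 f(21,5)=197505 f(21,7)=114950 f(21,9)=54054 f(21,11)=20328 f(21,13)=5984 f(21,15)=1330 f(21,17)=210 f(21,19)=21 f(21,21)=1
t=22: f(22,-2)=326876 f(22,0)=534888 f(22,2)=572033 f(22,4)=471086 f(22,6)=312455 f(22,8)=169004 f(22,10)=74382 f(22,12)=26312 f(22,14)=7314 f(22,16)=1540 f(22,18)=231 f(22,20)=22 f(22,22)=1
t=23: f(23,-3)=326876 f(23,-1)=861764 f(23,1)=1106921 f(23,3)=1043119 f(23,5)=783541 f(23,7)=481459 f(23,9)=243386 f(23,11)=100694 f(23,13)=33626 f(23,15)=8854 f(23,17)=1771 f(23,19)=253 f(23,21)=23 f(23,23)=1
t=24: f(24,-2)=1188640 f(24,0)=1968685 f(24,2)=2150040 f(24,4)=1826660 f(24,6)=1265000 f(24,8)=724845 f(24,10)=344080 f(24,12)=134320 f(24,14)=42480 f(24,16)=10625 f(24,18)=2024 f(24,20)=276 f(24,22)=24 f(24,24)=1
Σ_s f(24,s) = 9657700
P = 9657700/16777216 = 2414425/4194304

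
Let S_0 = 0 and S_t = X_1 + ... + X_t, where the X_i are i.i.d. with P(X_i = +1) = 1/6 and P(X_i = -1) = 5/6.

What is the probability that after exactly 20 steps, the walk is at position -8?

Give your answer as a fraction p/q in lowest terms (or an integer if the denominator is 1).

Answer: 9857177734375/152339935002624

Derivation:
To reach position -8 after 20 steps: need 6 steps of +1 and 14 steps of -1.
Number of such sequences: C(20,6) = 38760
Each has probability (1/6)^6 · (5/6)^14 = 6103515625/3656158440062976
P = 38760 · 6103515625/3656158440062976 = 9857177734375/152339935002624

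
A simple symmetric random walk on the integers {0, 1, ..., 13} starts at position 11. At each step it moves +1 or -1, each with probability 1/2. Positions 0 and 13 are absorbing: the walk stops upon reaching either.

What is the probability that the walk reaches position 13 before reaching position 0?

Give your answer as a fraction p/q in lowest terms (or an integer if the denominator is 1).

Answer: 11/13

Derivation:
Symmetric walk (p = 1/2): the harmonic-function argument gives P(hit 13 before 0 | start at 11) = a/N.
P = 11/13 = 11/13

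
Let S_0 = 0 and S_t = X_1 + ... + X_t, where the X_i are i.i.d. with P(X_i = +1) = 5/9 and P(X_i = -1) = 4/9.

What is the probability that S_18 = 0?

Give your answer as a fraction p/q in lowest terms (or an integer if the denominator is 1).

To reach position 0 after 18 steps: need 9 steps of +1 and 9 steps of -1.
Number of such sequences: C(18,9) = 48620
Each has probability (5/9)^9 · (4/9)^9 = 512000000000/150094635296999121
P = 48620 · 512000000000/150094635296999121 = 24893440000000000/150094635296999121

Answer: 24893440000000000/150094635296999121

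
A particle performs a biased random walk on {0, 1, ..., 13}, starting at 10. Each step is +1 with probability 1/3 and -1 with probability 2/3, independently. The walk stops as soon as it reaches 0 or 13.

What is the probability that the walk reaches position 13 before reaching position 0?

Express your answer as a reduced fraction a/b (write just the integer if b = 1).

Biased walk: p = 1/3, q = 2/3, r = q/p = 2
Gambler's ruin: P(hit 13 before 0 | start at 10) = (1 - r^a)/(1 - r^N)
r^10 = 1024; r^13 = 8192
P = (1 - 1024) / (1 - 8192) = -1023 / -8191 = 1023/8191

Answer: 1023/8191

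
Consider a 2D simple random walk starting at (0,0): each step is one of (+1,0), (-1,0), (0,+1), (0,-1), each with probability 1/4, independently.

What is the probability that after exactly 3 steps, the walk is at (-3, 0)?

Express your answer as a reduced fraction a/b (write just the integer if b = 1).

Let h be the number of horizontal steps (so 3-h are vertical). To end at (-3,0) need (h-3)/2 right-steps and ((3-h)+0)/2 up-steps.
Sum over h with 3 ≤ h ≤ 3, h ≡ 1 (mod 2), 3-h ≡ 0 (mod 2):
h=3: C(3,3)·C(3,0)·C(0,0) = 1·1·1 = 1
Total favorable: 1
Total paths: 4^3 = 64
P = 1/64 = 1/64

Answer: 1/64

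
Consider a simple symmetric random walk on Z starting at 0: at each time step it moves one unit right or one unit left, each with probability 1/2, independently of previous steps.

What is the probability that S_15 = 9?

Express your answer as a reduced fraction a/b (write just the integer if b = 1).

Answer: 455/32768

Derivation:
To reach position 9 after 15 steps: need 12 steps of +1 and 3 of -1.
Favorable paths: C(15,12) = 455
Total paths: 2^15 = 32768
P = 455/32768 = 455/32768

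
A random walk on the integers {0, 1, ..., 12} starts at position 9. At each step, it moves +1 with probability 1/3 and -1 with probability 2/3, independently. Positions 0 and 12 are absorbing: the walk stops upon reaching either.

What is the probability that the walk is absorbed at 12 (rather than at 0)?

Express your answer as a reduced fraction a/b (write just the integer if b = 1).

Answer: 73/585

Derivation:
Biased walk: p = 1/3, q = 2/3, r = q/p = 2
Gambler's ruin: P(hit 12 before 0 | start at 9) = (1 - r^a)/(1 - r^N)
r^9 = 512; r^12 = 4096
P = (1 - 512) / (1 - 4096) = -511 / -4095 = 73/585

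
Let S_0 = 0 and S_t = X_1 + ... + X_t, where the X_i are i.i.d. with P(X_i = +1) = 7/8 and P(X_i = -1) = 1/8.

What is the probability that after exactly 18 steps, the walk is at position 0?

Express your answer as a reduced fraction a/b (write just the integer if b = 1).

To be at 0 after 18 steps: need exactly 9 steps of +1 and 9 of -1.
Number of such sequences: C(18,9) = 48620
Each has probability (7/8)^9 · (1/8)^9 = 40353607/18014398509481984
P = 48620 · 40353607/18014398509481984 = 490498093085/4503599627370496

Answer: 490498093085/4503599627370496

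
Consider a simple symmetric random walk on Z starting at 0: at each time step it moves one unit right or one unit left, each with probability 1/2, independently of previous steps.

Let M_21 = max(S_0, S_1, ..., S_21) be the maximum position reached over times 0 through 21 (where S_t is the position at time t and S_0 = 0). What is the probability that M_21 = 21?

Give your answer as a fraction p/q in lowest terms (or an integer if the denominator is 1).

Answer: 1/2097152

Derivation:
Let M_21 = max(S_0,...,S_21). Use the reflection principle: for j ≥ 1, #{paths with M_21 ≥ j} = #{S_21 ≥ j} + #{S_21 ≥ j+1}.
By reflection, #{M_21 ≥ 21} = #{S_21 ≥ 21} + #{S_21 ≥ 22} = 1 + 0 = 1.
#{M_21 ≥ 22} = #{S_21 ≥ 22} + #{S_21 ≥ 23} = 0 + 0 = 0.
#{M_21 = 21} = 1 - 0 = 1.
P(M_21 = 21) = 1/2097152 = 1/2097152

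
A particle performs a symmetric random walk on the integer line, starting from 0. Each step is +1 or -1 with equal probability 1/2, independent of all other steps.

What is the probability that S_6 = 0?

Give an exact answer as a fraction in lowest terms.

To return to 0 after 6 steps: need exactly 3 steps of +1 and 3 of -1.
Favorable paths: C(6,3) = 20
Total paths: 2^6 = 64
P = 20/64 = 5/16

Answer: 5/16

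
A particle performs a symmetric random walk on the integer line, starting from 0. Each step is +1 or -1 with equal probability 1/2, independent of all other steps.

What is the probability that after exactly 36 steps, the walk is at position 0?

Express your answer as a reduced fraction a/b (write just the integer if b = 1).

Answer: 2268783825/17179869184

Derivation:
To return to 0 after 36 steps: need exactly 18 steps of +1 and 18 of -1.
Favorable paths: C(36,18) = 9075135300
Total paths: 2^36 = 68719476736
P = 9075135300/68719476736 = 2268783825/17179869184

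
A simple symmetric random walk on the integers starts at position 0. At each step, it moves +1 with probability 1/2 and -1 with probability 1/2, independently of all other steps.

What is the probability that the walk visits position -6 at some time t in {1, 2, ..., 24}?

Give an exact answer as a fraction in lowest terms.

Count via complement. Let g(t,s) = #length-t paths at position s with S_1..S_t all ≠ -6.
g(t,s) = g(t-1,s-1) + g(t-1,s+1) for s ≠ -6; g(t,-6) = 0.
t=0: g(0,0)=1
t=1: g(1,-1)=1 g(1,1)=1
t=2: g(2,-2)=1 g(2,0)=2 g(2,2)=1
t=3: g(3,-3)=1 g(3,-1)=3 g(3,1)=3 g(3,3)=1
t=4: g(4,-4)=1 g(4,-2)=4 g(4,0)=6 g(4,2)=4 g(4,4)=1
t=5: g(5,-5)=1 g(5,-3)=5 g(5,-1)=10 g(5,1)=10 g(5,3)=5 g(5,5)=1
t=6: g(6,-4)=6 g(6,-2)=15 g(6,0)=20 g(6,2)=15 g(6,4)=6 g(6,6)=1
t=7: g(7,-5)=6 g(7,-3)=21 g(7,-1)=35 g(7,1)=35 g(7,3)=21 g(7,5)=7 g(7,7)=1
t=8: g(8,-4)=27 g(8,-2)=56 g(8,0)=70 g(8,2)=56 g(8,4)=28 g(8,6)=8 g(8,8)=1
t=9: g(9,-5)=27 g(9,-3)=83 g(9,-1)=126 g(9,1)=126 g(9,3)=84 g(9,5)=36 g(9,7)=9 g(9,9)=1
t=10: g(10,-4)=110 g(10,-2)=209 g(10,0)=252 g(10,2)=210 g(10,4)=120 g(10,6)=45 g(10,8)=10 g(10,10)=1
t=11: g(11,-5)=110 g(11,-3)=319 g(11,-1)=461 g(11,1)=462 g(11,3)=330 g(11,5)=165 g(11,7)=55 g(11,9)=11 g(11,11)=1
t=12: g(12,-4)=429 g(12,-2)=780 g(12,0)=923 g(12,2)=792 g(12,4)=495 g(12,6)=220 g(12,8)=66 g(12,10)=12 g(12,12)=1
t=13: g(13,-5)=429 g(13,-3)=1209 g(13,-1)=1703 g(13,1)=1715 g(13,3)=1287 g(13,5)=715 g(13,7)=286 g(13,9)=78 g(13,11)=13 g(13,13)=1
t=14: g(14,-4)=1638 g(14,-2)=2912 g(14,0)=3418 g(14,2)=3002 g(14,4)=2002 g(14,6)=1001 g(14,8)=364 g(14,10)=91 g(14,12)=14 g(14,14)=1
t=15: g(15,-5)=1638 g(15,-3)=4550 g(15,-1)=6330 g(15,1)=6420 g(15,3)=5004 g(15,5)=3003 g(15,7)=1365 g(15,9)=455 g(15,11)=105 g(15,13)=15 g(15,15)=1
t=16: g(16,-4)=6188 g(16,-2)=10880 g(16,0)=12750 g(16,2)=11424 g(16,4)=8007 g(16,6)=4368 g(16,8)=1820 g(16,10)=560 g(16,12)=120 g(16,14)=16 g(16,16)=1
t=17: g(17,-5)=6188 g(17,-3)=17068 g(17,-1)=23630 g(17,1)=24174 g(17,3)=19431 g(17,5)=12375 g(17,7)=6188 g(17,9)=2380 g(17,11)=680 g(17,13)=136 g(17,15)=17 g(17,17)=1
t=18: g(18,-4)=23256 g(18,-2)=40698 g(18,0)=47804 g(18,2)=43605 g(18,4)=31806 g(18,6)=18563 g(18,8)=8568 g(18,10)=3060 g(18,12)=816 g(18,14)=153 g(18,16)=18 g(18,18)=1
t=19: g(19,-5)=23256 g(19,-3)=63954 g(19,-1)=88502 g(19,1)=91409 g(19,3)=75411 g(19,5)=50369 g(19,7)=27131 g(19,9)=11628 g(19,11)=3876 g(19,13)=969 g(19,15)=171 g(19,17)=19 g(19,19)=1
t=20: g(20,-4)=87210 g(20,-2)=152456 g(20,0)=179911 g(20,2)=166820 g(20,4)=125780 g(20,6)=77500 g(20,8)=38759 g(20,10)=15504 g(20,12)=4845 g(20,14)=1140 g(20,16)=190 g(20,18)=20 g(20,20)=1
t=21: g(21,-5)=87210 g(21,-3)=239666 g(21,-1)=332367 g(21,1)=346731 g(21,3)=292600 g(21,5)=203280 g(21,7)=116259 g(21,9)=54263 g(21,11)=20349 g(21,13)=5985 g(21,15)=1330 g(21,17)=210 g(21,19)=21 g(21,21)=1
t=22: g(22,-4)=326876 g(22,-2)=572033 g(22,0)=679098 g(22,2)=639331 g(22,4)=495880 g(22,6)=319539 g(22,8)=170522 g(22,10)=74612 g(22,12)=26334 g(22,14)=7315 g(22,16)=1540 g(22,18)=231 g(22,20)=22 g(22,22)=1
t=23: g(23,-5)=326876 g(23,-3)=898909 g(23,-1)=1251131 g(23,1)=1318429 g(23,3)=1135211 g(23,5)=815419 g(23,7)=490061 g(23,9)=245134 g(23,11)=100946 g(23,13)=33649 g(23,15)=8855 g(23,17)=1771 g(23,19)=253 g(23,21)=23 g(23,23)=1
t=24: g(24,-4)=1225785 g(24,-2)=2150040 g(24,0)=2569560 g(24,2)=2453640 g(24,4)=1950630 g(24,6)=1305480 g(24,8)=735195 g(24,10)=346080 g(24,12)=134595 g(24,14)=42504 g(24,16)=10626 g(24,18)=2024 g(24,20)=276 g(24,22)=24 g(24,24)=1
Paths never hitting -6: Σ_s g(24,s) = 12926460
Paths hitting -6: 2^24 - 12926460 = 3850756
P = 3850756/16777216 = 962689/4194304

Answer: 962689/4194304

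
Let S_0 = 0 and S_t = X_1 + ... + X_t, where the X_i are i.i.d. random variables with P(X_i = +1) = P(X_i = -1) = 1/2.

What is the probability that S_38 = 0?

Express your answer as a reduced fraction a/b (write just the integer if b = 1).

To return to 0 after 38 steps: need exactly 19 steps of +1 and 19 of -1.
Favorable paths: C(38,19) = 35345263800
Total paths: 2^38 = 274877906944
P = 35345263800/274877906944 = 4418157975/34359738368

Answer: 4418157975/34359738368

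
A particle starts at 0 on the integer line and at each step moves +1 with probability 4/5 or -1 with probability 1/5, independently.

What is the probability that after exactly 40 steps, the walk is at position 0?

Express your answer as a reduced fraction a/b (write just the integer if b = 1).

To be at 0 after 40 steps: need exactly 20 steps of +1 and 20 of -1.
Number of such sequences: C(40,20) = 137846528820
Each has probability (4/5)^20 · (1/5)^20 = 1099511627776/9094947017729282379150390625
P = 137846528820 · 1099511627776/9094947017729282379150390625 = 30312772257229899300864/1818989403545856475830078125

Answer: 30312772257229899300864/1818989403545856475830078125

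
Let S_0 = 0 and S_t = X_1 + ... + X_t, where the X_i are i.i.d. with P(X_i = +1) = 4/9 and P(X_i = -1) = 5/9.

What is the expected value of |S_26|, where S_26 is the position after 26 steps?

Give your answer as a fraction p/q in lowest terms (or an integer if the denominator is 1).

Answer: 30112993079770743824786026/6461081889226673298932241

Derivation:
S_26 takes values m ≡ 0 (mod 2) with |m| ≤ 26; P(S_26=m) = C(26,(26+m)/2) · (4/9)^((26+m)/2) · (5/9)^((26-m)/2).
Distribution: P(S=-26)=1490116119384765625/6461081889226673298932241, P(S=-24)=30994415283203125000/6461081889226673298932241, P(S=-22)=309944152832031250000/6461081889226673298932241, P(S=-20)=1983642578125000000000/6461081889226673298932241, P(S=-18)=9124755859375000000000/6461081889226673298932241, P(S=-16)=32119140625000000000000/6461081889226673298932241, P(S=-14)=89933593750000000000000/6461081889226673298932241, P(S=-12)=205562500000000000000000/6461081889226673298932241, P(S=-10)=390568750000000000000000/6461081889226673298932241, P(S=-8)=624910000000000000000000/6461081889226673298932241, P(S=-6)=849877600000000000000000/6461081889226673298932241, P(S=-4)=988948480000000000000000/6461081889226673298932241, P(S=-2)=988948480000000000000000/6461081889226673298932241, P(S=0)=852017152000000000000000/6461081889226673298932241, P(S=2)=632927027200000000000000/6461081889226673298932241, P(S=4)=405073297408000000000000/6461081889226673298932241, P(S=6)=222790313574400000000000/6461081889226673298932241, P(S=8)=104842500505600000000000/6461081889226673298932241, P(S=10)=41937000202240000000000/6461081889226673298932241, P(S=12)=14126147436544000000000/6461081889226673298932241, P(S=14)=3955321282232320000000/6461081889226673298932241, P(S=16)=904073435938816000000/6461081889226673298932241, P(S=18)=164376988352512000000/6461081889226673298932241, P(S=20)=22869841857740800000/6461081889226673298932241, P(S=22)=2286984185774080000/6461081889226673298932241, P(S=24)=146366987889541120/6461081889226673298932241, P(S=26)=4503599627370496/6461081889226673298932241
E[|S_26|] = Σ_m |m|·P(S_26=m) = 30112993079770743824786026/6461081889226673298932241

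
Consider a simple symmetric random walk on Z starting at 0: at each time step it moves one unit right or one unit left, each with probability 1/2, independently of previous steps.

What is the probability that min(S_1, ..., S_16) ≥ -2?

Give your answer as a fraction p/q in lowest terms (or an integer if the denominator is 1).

Let f(t,s) = #length-t paths at position s with S_1..S_t all ≥ -2.
f(t,s) = f(t-1,s-1) + f(t-1,s+1) for s ≥ -2; f(t,s) = 0 for s < -2.
t=0: f(0,0)=1
t=1: f(1,-1)=1 f(1,1)=1
t=2: f(2,-2)=1 f(2,0)=2 f(2,2)=1
t=3: f(3,-1)=3 f(3,1)=3 f(3,3)=1
t=4: f(4,-2)=3 f(4,0)=6 f(4,2)=4 f(4,4)=1
t=5: f(5,-1)=9 f(5,1)=10 f(5,3)=5 f(5,5)=1
t=6: f(6,-2)=9 f(6,0)=19 f(6,2)=15 f(6,4)=6 f(6,6)=1
t=7: f(7,-1)=28 f(7,1)=34 f(7,3)=21 f(7,5)=7 f(7,7)=1
t=8: f(8,-2)=28 f(8,0)=62 f(8,2)=55 f(8,4)=28 f(8,6)=8 f(8,8)=1
t=9: f(9,-1)=90 f(9,1)=117 f(9,3)=83 f(9,5)=36 f(9,7)=9 f(9,9)=1
t=10: f(10,-2)=90 f(10,0)=207 f(10,2)=200 f(10,4)=119 f(10,6)=45 f(10,8)=10 f(10,10)=1
t=11: f(11,-1)=297 f(11,1)=407 f(11,3)=319 f(11,5)=164 f(11,7)=55 f(11,9)=11 f(11,11)=1
t=12: f(12,-2)=297 f(12,0)=704 f(12,2)=726 f(12,4)=483 f(12,6)=219 f(12,8)=66 f(12,10)=12 f(12,12)=1
t=13: f(13,-1)=1001 f(13,1)=1430 f(13,3)=1209 f(13,5)=702 f(13,7)=285 f(13,9)=78 f(13,11)=13 f(13,13)=1
t=14: f(14,-2)=1001 f(14,0)=2431 f(14,2)=2639 f(14,4)=1911 f(14,6)=987 f(14,8)=363 f(14,10)=91 f(14,12)=14 f(14,14)=1
t=15: f(15,-1)=3432 f(15,1)=5070 f(15,3)=4550 f(15,5)=2898 f(15,7)=1350 f(15,9)=454 f(15,11)=105 f(15,13)=15 f(15,15)=1
t=16: f(16,-2)=3432 f(16,0)=8502 f(16,2)=9620 f(16,4)=7448 f(16,6)=4248 f(16,8)=1804 f(16,10)=559 f(16,12)=120 f(16,14)=16 f(16,16)=1
Σ_s f(16,s) = 35750
P = 35750/65536 = 17875/32768

Answer: 17875/32768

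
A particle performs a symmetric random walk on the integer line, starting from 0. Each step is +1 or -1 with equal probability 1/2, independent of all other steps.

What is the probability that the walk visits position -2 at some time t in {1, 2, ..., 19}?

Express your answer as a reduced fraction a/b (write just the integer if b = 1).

Count via complement. Let g(t,s) = #length-t paths at position s with S_1..S_t all ≠ -2.
g(t,s) = g(t-1,s-1) + g(t-1,s+1) for s ≠ -2; g(t,-2) = 0.
t=0: g(0,0)=1
t=1: g(1,-1)=1 g(1,1)=1
t=2: g(2,0)=2 g(2,2)=1
t=3: g(3,-1)=2 g(3,1)=3 g(3,3)=1
t=4: g(4,0)=5 g(4,2)=4 g(4,4)=1
t=5: g(5,-1)=5 g(5,1)=9 g(5,3)=5 g(5,5)=1
t=6: g(6,0)=14 g(6,2)=14 g(6,4)=6 g(6,6)=1
t=7: g(7,-1)=14 g(7,1)=28 g(7,3)=20 g(7,5)=7 g(7,7)=1
t=8: g(8,0)=42 g(8,2)=48 g(8,4)=27 g(8,6)=8 g(8,8)=1
t=9: g(9,-1)=42 g(9,1)=90 g(9,3)=75 g(9,5)=35 g(9,7)=9 g(9,9)=1
t=10: g(10,0)=132 g(10,2)=165 g(10,4)=110 g(10,6)=44 g(10,8)=10 g(10,10)=1
t=11: g(11,-1)=132 g(11,1)=297 g(11,3)=275 g(11,5)=154 g(11,7)=54 g(11,9)=11 g(11,11)=1
t=12: g(12,0)=429 g(12,2)=572 g(12,4)=429 g(12,6)=208 g(12,8)=65 g(12,10)=12 g(12,12)=1
t=13: g(13,-1)=429 g(13,1)=1001 g(13,3)=1001 g(13,5)=637 g(13,7)=273 g(13,9)=77 g(13,11)=13 g(13,13)=1
t=14: g(14,0)=1430 g(14,2)=2002 g(14,4)=1638 g(14,6)=910 g(14,8)=350 g(14,10)=90 g(14,12)=14 g(14,14)=1
t=15: g(15,-1)=1430 g(15,1)=3432 g(15,3)=3640 g(15,5)=2548 g(15,7)=1260 g(15,9)=440 g(15,11)=104 g(15,13)=15 g(15,15)=1
t=16: g(16,0)=4862 g(16,2)=7072 g(16,4)=6188 g(16,6)=3808 g(16,8)=1700 g(16,10)=544 g(16,12)=119 g(16,14)=16 g(16,16)=1
t=17: g(17,-1)=4862 g(17,1)=11934 g(17,3)=13260 g(17,5)=9996 g(17,7)=5508 g(17,9)=2244 g(17,11)=663 g(17,13)=135 g(17,15)=17 g(17,17)=1
t=18: g(18,0)=16796 g(18,2)=25194 g(18,4)=23256 g(18,6)=15504 g(18,8)=7752 g(18,10)=2907 g(18,12)=798 g(18,14)=152 g(18,16)=18 g(18,18)=1
t=19: g(19,-1)=16796 g(19,1)=41990 g(19,3)=48450 g(19,5)=38760 g(19,7)=23256 g(19,9)=10659 g(19,11)=3705 g(19,13)=950 g(19,15)=170 g(19,17)=19 g(19,19)=1
Paths never hitting -2: Σ_s g(19,s) = 184756
Paths hitting -2: 2^19 - 184756 = 339532
P = 339532/524288 = 84883/131072

Answer: 84883/131072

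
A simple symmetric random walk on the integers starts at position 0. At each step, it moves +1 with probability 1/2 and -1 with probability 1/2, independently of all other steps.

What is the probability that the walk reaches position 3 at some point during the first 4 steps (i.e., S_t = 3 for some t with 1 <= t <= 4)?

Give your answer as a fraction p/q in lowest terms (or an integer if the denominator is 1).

Answer: 1/8

Derivation:
Count via complement. Let g(t,s) = #length-t paths at position s with S_1..S_t all ≠ 3.
g(t,s) = g(t-1,s-1) + g(t-1,s+1) for s ≠ 3; g(t,3) = 0.
t=0: g(0,0)=1
t=1: g(1,-1)=1 g(1,1)=1
t=2: g(2,-2)=1 g(2,0)=2 g(2,2)=1
t=3: g(3,-3)=1 g(3,-1)=3 g(3,1)=3
t=4: g(4,-4)=1 g(4,-2)=4 g(4,0)=6 g(4,2)=3
Paths never hitting 3: Σ_s g(4,s) = 14
Paths hitting 3: 2^4 - 14 = 2
P = 2/16 = 1/8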